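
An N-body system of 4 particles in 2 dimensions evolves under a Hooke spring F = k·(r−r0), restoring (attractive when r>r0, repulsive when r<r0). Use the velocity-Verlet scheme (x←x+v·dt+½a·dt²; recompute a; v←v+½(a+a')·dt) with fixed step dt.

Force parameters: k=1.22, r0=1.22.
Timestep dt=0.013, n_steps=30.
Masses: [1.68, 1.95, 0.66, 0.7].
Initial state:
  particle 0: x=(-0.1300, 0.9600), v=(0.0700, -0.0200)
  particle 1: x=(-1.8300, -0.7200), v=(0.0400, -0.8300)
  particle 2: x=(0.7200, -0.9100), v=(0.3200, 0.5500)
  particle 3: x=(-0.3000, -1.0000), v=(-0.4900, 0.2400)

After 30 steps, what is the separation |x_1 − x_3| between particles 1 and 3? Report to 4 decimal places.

step 0: x0=(-0.1300, 0.9600) x1=(-1.8300, -0.7200) x2=(0.7200, -0.9100) x3=(-0.3000, -1.0000)
step 1: x0=(-0.1291, 0.9596) x1=(-1.8293, -0.7308) x2=(0.7239, -0.9027) x3=(-0.3064, -0.9968)
step 2: x0=(-0.1283, 0.9589) x1=(-1.8284, -0.7414) x2=(0.7274, -0.8952) x3=(-0.3130, -0.9933)
step 3: x0=(-0.1276, 0.9579) x1=(-1.8273, -0.7520) x2=(0.7304, -0.8873) x3=(-0.3197, -0.9896)
step 4: x0=(-0.1269, 0.9567) x1=(-1.8258, -0.7626) x2=(0.7329, -0.8793) x3=(-0.3265, -0.9857)
step 5: x0=(-0.1263, 0.9551) x1=(-1.8241, -0.7730) x2=(0.7349, -0.8709) x3=(-0.3334, -0.9815)
step 6: x0=(-0.1258, 0.9533) x1=(-1.8221, -0.7834) x2=(0.7365, -0.8624) x3=(-0.3404, -0.9772)
step 7: x0=(-0.1253, 0.9512) x1=(-1.8199, -0.7937) x2=(0.7376, -0.8535) x3=(-0.3475, -0.9726)
step 8: x0=(-0.1249, 0.9488) x1=(-1.8174, -0.8039) x2=(0.7382, -0.8445) x3=(-0.3548, -0.9678)
step 9: x0=(-0.1246, 0.9462) x1=(-1.8147, -0.8140) x2=(0.7383, -0.8352) x3=(-0.3620, -0.9628)
step 10: x0=(-0.1244, 0.9432) x1=(-1.8117, -0.8240) x2=(0.7379, -0.8257) x3=(-0.3694, -0.9576)
step 11: x0=(-0.1242, 0.9400) x1=(-1.8085, -0.8340) x2=(0.7370, -0.8160) x3=(-0.3769, -0.9522)
step 12: x0=(-0.1241, 0.9365) x1=(-1.8050, -0.8438) x2=(0.7357, -0.8061) x3=(-0.3844, -0.9465)
step 13: x0=(-0.1241, 0.9327) x1=(-1.8012, -0.8536) x2=(0.7339, -0.7960) x3=(-0.3919, -0.9407)
step 14: x0=(-0.1242, 0.9287) x1=(-1.7972, -0.8632) x2=(0.7315, -0.7856) x3=(-0.3995, -0.9347)
step 15: x0=(-0.1243, 0.9244) x1=(-1.7930, -0.8728) x2=(0.7287, -0.7752) x3=(-0.4072, -0.9285)
step 16: x0=(-0.1246, 0.9198) x1=(-1.7885, -0.8822) x2=(0.7255, -0.7645) x3=(-0.4149, -0.9221)
step 17: x0=(-0.1249, 0.9150) x1=(-1.7838, -0.8916) x2=(0.7217, -0.7536) x3=(-0.4226, -0.9155)
step 18: x0=(-0.1252, 0.9099) x1=(-1.7788, -0.9008) x2=(0.7175, -0.7426) x3=(-0.4304, -0.9087)
step 19: x0=(-0.1257, 0.9046) x1=(-1.7736, -0.9099) x2=(0.7128, -0.7315) x3=(-0.4382, -0.9018)
step 20: x0=(-0.1262, 0.8990) x1=(-1.7681, -0.9190) x2=(0.7076, -0.7202) x3=(-0.4460, -0.8946)
step 21: x0=(-0.1268, 0.8931) x1=(-1.7625, -0.9279) x2=(0.7020, -0.7087) x3=(-0.4539, -0.8873)
step 22: x0=(-0.1275, 0.8870) x1=(-1.7566, -0.9367) x2=(0.6959, -0.6971) x3=(-0.4617, -0.8799)
step 23: x0=(-0.1283, 0.8807) x1=(-1.7504, -0.9454) x2=(0.6894, -0.6854) x3=(-0.4695, -0.8722)
step 24: x0=(-0.1292, 0.8741) x1=(-1.7441, -0.9540) x2=(0.6824, -0.6736) x3=(-0.4774, -0.8645)
step 25: x0=(-0.1301, 0.8673) x1=(-1.7375, -0.9625) x2=(0.6750, -0.6617) x3=(-0.4852, -0.8565)
step 26: x0=(-0.1311, 0.8602) x1=(-1.7307, -0.9709) x2=(0.6671, -0.6497) x3=(-0.4931, -0.8484)
step 27: x0=(-0.1323, 0.8530) x1=(-1.7237, -0.9792) x2=(0.6588, -0.6376) x3=(-0.5009, -0.8402)
step 28: x0=(-0.1334, 0.8455) x1=(-1.7165, -0.9873) x2=(0.6501, -0.6254) x3=(-0.5087, -0.8318)
step 29: x0=(-0.1347, 0.8378) x1=(-1.7091, -0.9953) x2=(0.6409, -0.6132) x3=(-0.5165, -0.8232)
step 30: x0=(-0.1361, 0.8298) x1=(-1.7015, -1.0033) x2=(0.6314, -0.6009) x3=(-0.5242, -0.8146)

1.1923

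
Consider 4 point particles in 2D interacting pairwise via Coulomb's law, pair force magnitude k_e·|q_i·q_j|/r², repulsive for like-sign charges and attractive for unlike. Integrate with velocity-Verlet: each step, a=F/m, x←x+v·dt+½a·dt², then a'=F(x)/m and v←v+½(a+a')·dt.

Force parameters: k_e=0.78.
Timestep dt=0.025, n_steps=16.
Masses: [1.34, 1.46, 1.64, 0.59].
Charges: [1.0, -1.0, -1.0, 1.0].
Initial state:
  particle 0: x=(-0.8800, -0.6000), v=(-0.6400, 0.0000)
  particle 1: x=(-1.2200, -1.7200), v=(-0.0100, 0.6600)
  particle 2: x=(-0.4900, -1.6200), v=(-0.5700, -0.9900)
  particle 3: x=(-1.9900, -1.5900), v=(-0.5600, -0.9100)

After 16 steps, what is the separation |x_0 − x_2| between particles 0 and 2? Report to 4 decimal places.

1.4184

step 0: x0=(-0.8800, -0.6000) x1=(-1.2200, -1.7200) x2=(-0.4900, -1.6200) x3=(-1.9900, -1.5900)
step 1: x0=(-0.8959, -0.6002) x1=(-1.2208, -1.7034) x2=(-0.5041, -1.6446) x3=(-2.0033, -1.6130)
step 2: x0=(-0.9117, -0.6009) x1=(-1.2227, -1.6865) x2=(-0.5178, -1.6689) x3=(-2.0152, -1.6364)
step 3: x0=(-0.9273, -0.6019) x1=(-1.2257, -1.6694) x2=(-0.5312, -1.6930) x3=(-2.0256, -1.6601)
step 4: x0=(-0.9429, -0.6034) x1=(-1.2299, -1.6519) x2=(-0.5441, -1.7169) x3=(-2.0347, -1.6841)
step 5: x0=(-0.9583, -0.6054) x1=(-1.2352, -1.6342) x2=(-0.5566, -1.7407) x3=(-2.0423, -1.7083)
step 6: x0=(-0.9736, -0.6077) x1=(-1.2416, -1.6161) x2=(-0.5687, -1.7643) x3=(-2.0486, -1.7327)
step 7: x0=(-0.9888, -0.6106) x1=(-1.2491, -1.5976) x2=(-0.5804, -1.7879) x3=(-2.0535, -1.7571)
step 8: x0=(-1.0039, -0.6138) x1=(-1.2578, -1.5787) x2=(-0.5917, -1.8115) x3=(-2.0570, -1.7816)
step 9: x0=(-1.0189, -0.6176) x1=(-1.2674, -1.5594) x2=(-0.6027, -1.8351) x3=(-2.0592, -1.8060)
step 10: x0=(-1.0339, -0.6217) x1=(-1.2780, -1.5397) x2=(-0.6133, -1.8588) x3=(-2.0601, -1.8303)
step 11: x0=(-1.0488, -0.6264) x1=(-1.2895, -1.5195) x2=(-0.6236, -1.8825) x3=(-2.0597, -1.8544)
step 12: x0=(-1.0636, -0.6316) x1=(-1.3018, -1.4988) x2=(-0.6336, -1.9063) x3=(-2.0580, -1.8783)
step 13: x0=(-1.0784, -0.6373) x1=(-1.3150, -1.4777) x2=(-0.6435, -1.9302) x3=(-2.0551, -1.9020)
step 14: x0=(-1.0932, -0.6435) x1=(-1.3288, -1.4561) x2=(-0.6531, -1.9542) x3=(-2.0510, -1.9254)
step 15: x0=(-1.1080, -0.6503) x1=(-1.3433, -1.4340) x2=(-0.6626, -1.9783) x3=(-2.0457, -1.9484)
step 16: x0=(-1.1228, -0.6576) x1=(-1.3583, -1.4114) x2=(-0.6721, -2.0025) x3=(-2.0393, -1.9711)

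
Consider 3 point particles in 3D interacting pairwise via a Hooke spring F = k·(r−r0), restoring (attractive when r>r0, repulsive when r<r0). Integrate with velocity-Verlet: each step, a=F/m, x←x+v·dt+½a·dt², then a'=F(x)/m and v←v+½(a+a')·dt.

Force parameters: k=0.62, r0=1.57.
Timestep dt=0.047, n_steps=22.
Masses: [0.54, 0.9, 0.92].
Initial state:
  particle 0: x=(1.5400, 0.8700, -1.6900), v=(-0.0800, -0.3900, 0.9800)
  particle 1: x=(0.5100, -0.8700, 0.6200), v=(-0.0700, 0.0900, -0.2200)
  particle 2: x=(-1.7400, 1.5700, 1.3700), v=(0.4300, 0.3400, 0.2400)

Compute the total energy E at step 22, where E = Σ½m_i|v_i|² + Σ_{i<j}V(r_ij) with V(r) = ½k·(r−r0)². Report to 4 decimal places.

step 0: x0=(1.5400, 0.8700, -1.6900) x1=(0.5100, -0.8700, 0.6200) x2=(-1.7400, 1.5700, 1.3700)
step 1: x0=(1.5329, 0.8512, -1.6400) x1=(0.5062, -0.8641, 0.6091) x2=(-1.7173, 1.5847, 1.3795)
step 2: x0=(1.5192, 0.8315, -1.5822) x1=(0.5013, -0.8550, 0.5972) x2=(-1.6897, 1.5967, 1.3854)
step 3: x0=(1.4990, 0.8110, -1.5170) x1=(0.4953, -0.8427, 0.5844) x2=(-1.6572, 1.6060, 1.3879)
step 4: x0=(1.4725, 0.7900, -1.4448) x1=(0.4883, -0.8272, 0.5708) x2=(-1.6200, 1.6126, 1.3870)
step 5: x0=(1.4400, 0.7685, -1.3657) x1=(0.4802, -0.8088, 0.5566) x2=(-1.5782, 1.6165, 1.3827)
step 6: x0=(1.4017, 0.7467, -1.2803) x1=(0.4711, -0.7874, 0.5418) x2=(-1.5321, 1.6177, 1.3753)
step 7: x0=(1.3580, 0.7248, -1.1890) x1=(0.4610, -0.7632, 0.5265) x2=(-1.4817, 1.6163, 1.3648)
step 8: x0=(1.3091, 0.7029, -1.0923) x1=(0.4498, -0.7364, 0.5110) x2=(-1.4273, 1.6123, 1.3513)
step 9: x0=(1.2555, 0.6811, -0.9906) x1=(0.4377, -0.7071, 0.4954) x2=(-1.3692, 1.6058, 1.3352)
step 10: x0=(1.1975, 0.6597, -0.8845) x1=(0.4246, -0.6755, 0.4797) x2=(-1.3075, 1.5968, 1.3164)
step 11: x0=(1.1355, 0.6387, -0.7745) x1=(0.4105, -0.6418, 0.4641) x2=(-1.2426, 1.5855, 1.2953)
step 12: x0=(1.0701, 0.6185, -0.6612) x1=(0.3955, -0.6062, 0.4488) x2=(-1.1747, 1.5719, 1.2720)
step 13: x0=(1.0016, 0.5990, -0.5451) x1=(0.3795, -0.5689, 0.4338) x2=(-1.1041, 1.5561, 1.2468)
step 14: x0=(0.9306, 0.5805, -0.4269) x1=(0.3626, -0.5301, 0.4193) x2=(-1.0312, 1.5384, 1.2198)
step 15: x0=(0.8576, 0.5632, -0.3069) x1=(0.3449, -0.4901, 0.4053) x2=(-0.9561, 1.5188, 1.1912)
step 16: x0=(0.7829, 0.5472, -0.1857) x1=(0.3262, -0.4493, 0.3919) x2=(-0.8793, 1.4976, 1.1614)
step 17: x0=(0.7072, 0.5327, -0.0638) x1=(0.3068, -0.4078, 0.3791) x2=(-0.8011, 1.4749, 1.1305)
step 18: x0=(0.6309, 0.5198, 0.0584) x1=(0.2866, -0.3659, 0.3670) x2=(-0.7217, 1.4509, 1.0988)
step 19: x0=(0.5544, 0.5086, 0.1807) x1=(0.2656, -0.3241, 0.3555) x2=(-0.6415, 1.4259, 1.0665)
step 20: x0=(0.4782, 0.4992, 0.3029) x1=(0.2439, -0.2825, 0.3445) x2=(-0.5608, 1.4001, 1.0338)
step 21: x0=(0.4025, 0.4917, 0.4250) x1=(0.2217, -0.2415, 0.3337) x2=(-0.4798, 1.3737, 1.0008)
step 22: x0=(0.3276, 0.4858, 0.5471) x1=(0.1990, -0.2012, 0.3230) x2=(-0.3989, 1.3472, 0.9679)
step 0 velocities: v0=(-0.0800, -0.3900, 0.9800) v1=(-0.0700, 0.0900, -0.2200) v2=(0.4300, 0.3400, 0.2400)
step 0: KE=0.4945, PE=4.4733, E=4.9677
step 22 velocities: v0=(-1.5829, -0.1114, 2.6019) v1=(-0.4867, 0.8466, -0.2314) v2=(1.7198, -0.5637, -0.7008)
step 22: KE=4.6935, PE=0.2722, E=4.9657

4.9657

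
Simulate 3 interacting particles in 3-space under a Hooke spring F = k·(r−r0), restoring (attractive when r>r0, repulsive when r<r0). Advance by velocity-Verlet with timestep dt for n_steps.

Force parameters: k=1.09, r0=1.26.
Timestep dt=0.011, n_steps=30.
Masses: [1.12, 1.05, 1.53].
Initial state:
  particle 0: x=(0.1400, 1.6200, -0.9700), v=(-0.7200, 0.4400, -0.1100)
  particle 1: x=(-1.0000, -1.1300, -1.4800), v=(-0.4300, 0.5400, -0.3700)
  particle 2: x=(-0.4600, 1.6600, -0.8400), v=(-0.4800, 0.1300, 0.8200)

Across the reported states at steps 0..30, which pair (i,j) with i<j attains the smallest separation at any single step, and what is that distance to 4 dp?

step 0: x0=(0.1400, 1.6200, -0.9700) x1=(-1.0000, -1.1300, -1.4800) x2=(-0.4600, 1.6600, -0.8400)
step 1: x0=(0.1321, 1.6247, -0.9712) x1=(-1.0047, -1.1239, -1.4840) x2=(-0.4653, 1.6614, -0.8310)
step 2: x0=(0.1242, 1.6293, -0.9725) x1=(-1.0092, -1.1173, -1.4880) x2=(-0.4707, 1.6626, -0.8220)
step 3: x0=(0.1162, 1.6337, -0.9739) x1=(-1.0136, -1.1104, -1.4918) x2=(-0.4762, 1.6637, -0.8130)
step 4: x0=(0.1083, 1.6378, -0.9753) x1=(-1.0179, -1.1030, -1.4956) x2=(-0.4818, 1.6647, -0.8041)
step 5: x0=(0.1003, 1.6418, -0.9767) x1=(-1.0221, -1.0953, -1.4993) x2=(-0.4874, 1.6655, -0.7951)
step 6: x0=(0.0924, 1.6456, -0.9782) x1=(-1.0262, -1.0872, -1.5029) x2=(-0.4931, 1.6662, -0.7862)
step 7: x0=(0.0845, 1.6492, -0.9798) x1=(-1.0301, -1.0787, -1.5064) x2=(-0.4989, 1.6668, -0.7773)
step 8: x0=(0.0765, 1.6526, -0.9814) x1=(-1.0340, -1.0697, -1.5098) x2=(-0.5048, 1.6672, -0.7684)
step 9: x0=(0.0685, 1.6558, -0.9831) x1=(-1.0377, -1.0604, -1.5131) x2=(-0.5108, 1.6675, -0.7596)
step 10: x0=(0.0606, 1.6588, -0.9849) x1=(-1.0413, -1.0507, -1.5164) x2=(-0.5168, 1.6677, -0.7507)
step 11: x0=(0.0526, 1.6617, -0.9867) x1=(-1.0447, -1.0407, -1.5195) x2=(-0.5229, 1.6677, -0.7419)
step 12: x0=(0.0446, 1.6644, -0.9886) x1=(-1.0481, -1.0302, -1.5226) x2=(-0.5291, 1.6676, -0.7331)
step 13: x0=(0.0367, 1.6668, -0.9905) x1=(-1.0514, -1.0193, -1.5255) x2=(-0.5353, 1.6674, -0.7243)
step 14: x0=(0.0287, 1.6691, -0.9926) x1=(-1.0545, -1.0081, -1.5284) x2=(-0.5417, 1.6671, -0.7155)
step 15: x0=(0.0207, 1.6713, -0.9947) x1=(-1.0575, -0.9965, -1.5312) x2=(-0.5481, 1.6666, -0.7067)
step 16: x0=(0.0127, 1.6732, -0.9968) x1=(-1.0604, -0.9845, -1.5338) x2=(-0.5545, 1.6660, -0.6980)
step 17: x0=(0.0047, 1.6750, -0.9990) x1=(-1.0632, -0.9721, -1.5364) x2=(-0.5611, 1.6653, -0.6892)
step 18: x0=(-0.0033, 1.6766, -1.0013) x1=(-1.0659, -0.9594, -1.5389) x2=(-0.5677, 1.6644, -0.6805)
step 19: x0=(-0.0113, 1.6780, -1.0037) x1=(-1.0684, -0.9463, -1.5413) x2=(-0.5744, 1.6634, -0.6718)
step 20: x0=(-0.0194, 1.6792, -1.0062) x1=(-1.0709, -0.9328, -1.5435) x2=(-0.5811, 1.6623, -0.6631)
step 21: x0=(-0.0274, 1.6803, -1.0087) x1=(-1.0733, -0.9190, -1.5457) x2=(-0.5880, 1.6611, -0.6544)
step 22: x0=(-0.0355, 1.6812, -1.0113) x1=(-1.0755, -0.9048, -1.5478) x2=(-0.5949, 1.6597, -0.6458)
step 23: x0=(-0.0435, 1.6819, -1.0139) x1=(-1.0776, -0.8902, -1.5498) x2=(-0.6018, 1.6582, -0.6371)
step 24: x0=(-0.0516, 1.6825, -1.0166) x1=(-1.0797, -0.8753, -1.5517) x2=(-0.6088, 1.6567, -0.6285)
step 25: x0=(-0.0597, 1.6829, -1.0195) x1=(-1.0816, -0.8601, -1.5535) x2=(-0.6159, 1.6549, -0.6198)
step 26: x0=(-0.0678, 1.6832, -1.0223) x1=(-1.0835, -0.8445, -1.5552) x2=(-0.6231, 1.6531, -0.6112)
step 27: x0=(-0.0759, 1.6833, -1.0253) x1=(-1.0852, -0.8286, -1.5568) x2=(-0.6303, 1.6512, -0.6026)
step 28: x0=(-0.0840, 1.6832, -1.0283) x1=(-1.0868, -0.8123, -1.5582) x2=(-0.6375, 1.6491, -0.5941)
step 29: x0=(-0.0921, 1.6830, -1.0314) x1=(-1.0884, -0.7957, -1.5596) x2=(-0.6449, 1.6469, -0.5855)
step 30: x0=(-0.1002, 1.6826, -1.0346) x1=(-1.0898, -0.7787, -1.5609) x2=(-0.6522, 1.6446, -0.5769)

pair (0,2), distance 0.6145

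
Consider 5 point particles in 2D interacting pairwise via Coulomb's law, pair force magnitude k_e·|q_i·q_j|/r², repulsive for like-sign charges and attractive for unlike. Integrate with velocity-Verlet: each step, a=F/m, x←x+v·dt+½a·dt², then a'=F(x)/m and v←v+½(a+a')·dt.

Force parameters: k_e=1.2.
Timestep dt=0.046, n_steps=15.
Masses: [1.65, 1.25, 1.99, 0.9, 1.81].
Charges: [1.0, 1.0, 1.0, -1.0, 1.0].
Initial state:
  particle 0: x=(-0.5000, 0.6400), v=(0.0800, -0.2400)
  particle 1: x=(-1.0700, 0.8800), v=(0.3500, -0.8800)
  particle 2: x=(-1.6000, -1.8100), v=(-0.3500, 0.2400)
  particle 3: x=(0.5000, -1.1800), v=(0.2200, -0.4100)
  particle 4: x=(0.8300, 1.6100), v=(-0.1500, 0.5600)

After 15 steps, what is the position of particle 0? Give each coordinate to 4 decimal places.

step 0: x0=(-0.5000, 0.6400) x1=(-1.0700, 0.8800) x2=(-1.6000, -1.8100) x3=(0.5000, -1.1800) x4=(0.8300, 1.6100)
step 1: x0=(-0.4946, 0.6280) x1=(-1.0565, 0.8405) x2=(-1.6160, -1.7991) x3=(0.5096, -1.1983) x4=(0.8235, 1.6359)
step 2: x0=(-0.4853, 0.6139) x1=(-1.0484, 0.8028) x2=(-1.6320, -1.7886) x3=(0.5181, -1.2155) x4=(0.8177, 1.6622)
step 3: x0=(-0.4721, 0.5981) x1=(-1.0460, 0.7668) x2=(-1.6479, -1.7783) x3=(0.5254, -1.2316) x4=(0.8126, 1.6888)
step 4: x0=(-0.4549, 0.5806) x1=(-1.0491, 0.7322) x2=(-1.6636, -1.7684) x3=(0.5317, -1.2467) x4=(0.8083, 1.7157)
step 5: x0=(-0.4339, 0.5615) x1=(-1.0577, 0.6987) x2=(-1.6793, -1.7589) x3=(0.5370, -1.2606) x4=(0.8046, 1.7431)
step 6: x0=(-0.4093, 0.5412) x1=(-1.0712, 0.6662) x2=(-1.6950, -1.7497) x3=(0.5411, -1.2734) x4=(0.8016, 1.7708)
step 7: x0=(-0.3814, 0.5198) x1=(-1.0892, 0.6344) x2=(-1.7105, -1.7409) x3=(0.5441, -1.2850) x4=(0.7991, 1.7990)
step 8: x0=(-0.3507, 0.4973) x1=(-1.1112, 0.6030) x2=(-1.7261, -1.7324) x3=(0.5460, -1.2956) x4=(0.7973, 1.8275)
step 9: x0=(-0.3174, 0.4740) x1=(-1.1366, 0.5721) x2=(-1.7416, -1.7243) x3=(0.5468, -1.3049) x4=(0.7960, 1.8564)
step 10: x0=(-0.2818, 0.4499) x1=(-1.1650, 0.5413) x2=(-1.7570, -1.7167) x3=(0.5465, -1.3132) x4=(0.7953, 1.8858)
step 11: x0=(-0.2443, 0.4250) x1=(-1.1959, 0.5108) x2=(-1.7724, -1.7094) x3=(0.5451, -1.3202) x4=(0.7950, 1.9156)
step 12: x0=(-0.2051, 0.3993) x1=(-1.2290, 0.4804) x2=(-1.7878, -1.7025) x3=(0.5426, -1.3260) x4=(0.7952, 1.9457)
step 13: x0=(-0.1644, 0.3730) x1=(-1.2640, 0.4502) x2=(-1.8032, -1.6960) x3=(0.5390, -1.3306) x4=(0.7959, 1.9763)
step 14: x0=(-0.1224, 0.3459) x1=(-1.3005, 0.4200) x2=(-1.8186, -1.6899) x3=(0.5343, -1.3340) x4=(0.7969, 2.0073)
step 15: x0=(-0.0791, 0.3181) x1=(-1.3385, 0.3900) x2=(-1.8340, -1.6843) x3=(0.5285, -1.3360) x4=(0.7983, 2.0387)

(-0.0791, 0.3181)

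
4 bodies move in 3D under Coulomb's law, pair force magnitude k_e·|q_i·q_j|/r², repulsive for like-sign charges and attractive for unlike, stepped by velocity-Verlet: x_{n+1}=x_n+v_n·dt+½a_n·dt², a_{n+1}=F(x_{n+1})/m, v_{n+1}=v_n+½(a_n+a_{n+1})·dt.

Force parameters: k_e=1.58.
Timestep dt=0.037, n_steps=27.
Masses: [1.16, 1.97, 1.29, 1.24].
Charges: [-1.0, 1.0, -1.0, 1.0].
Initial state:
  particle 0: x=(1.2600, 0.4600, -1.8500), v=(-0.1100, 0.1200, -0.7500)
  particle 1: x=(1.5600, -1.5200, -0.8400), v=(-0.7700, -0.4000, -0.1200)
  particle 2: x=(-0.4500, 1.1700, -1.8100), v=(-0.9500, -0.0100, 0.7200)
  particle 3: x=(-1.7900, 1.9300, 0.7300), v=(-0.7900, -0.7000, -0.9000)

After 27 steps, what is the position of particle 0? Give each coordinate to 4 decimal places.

(1.2578, 0.4433, -2.5495)

step 0: x0=(1.2600, 0.4600, -1.8500) x1=(1.5600, -1.5200, -0.8400) x2=(-0.4500, 1.1700, -1.8100) x3=(-1.7900, 1.9300, 0.7300)
step 1: x0=(1.2562, 0.4642, -1.8776) x1=(1.5315, -1.5347, -0.8445) x2=(-0.4854, 1.1697, -1.7833) x3=(-1.8192, 1.9041, 0.6966)
step 2: x0=(1.2528, 0.4679, -1.9051) x1=(1.5029, -1.5491, -0.8492) x2=(-0.5212, 1.1695, -1.7563) x3=(-1.8482, 1.8781, 0.6630)
step 3: x0=(1.2499, 0.4711, -1.9323) x1=(1.4743, -1.5634, -0.8539) x2=(-0.5575, 1.1694, -1.7291) x3=(-1.8772, 1.8521, 0.6291)
step 4: x0=(1.2473, 0.4739, -1.9594) x1=(1.4457, -1.5774, -0.8588) x2=(-0.5942, 1.1695, -1.7016) x3=(-1.9060, 1.8261, 0.5951)
step 5: x0=(1.2452, 0.4763, -1.9863) x1=(1.4170, -1.5912, -0.8639) x2=(-0.6313, 1.1696, -1.6738) x3=(-1.9346, 1.8000, 0.5608)
step 6: x0=(1.2434, 0.4782, -2.0131) x1=(1.3882, -1.6048, -0.8690) x2=(-0.6689, 1.1698, -1.6458) x3=(-1.9631, 1.7739, 0.5262)
step 7: x0=(1.2420, 0.4798, -2.0397) x1=(1.3595, -1.6181, -0.8743) x2=(-0.7068, 1.1702, -1.6174) x3=(-1.9915, 1.7478, 0.4915)
step 8: x0=(1.2410, 0.4809, -2.0662) x1=(1.3307, -1.6313, -0.8797) x2=(-0.7452, 1.1705, -1.5887) x3=(-2.0197, 1.7216, 0.4564)
step 9: x0=(1.2402, 0.4817, -2.0926) x1=(1.3019, -1.6443, -0.8853) x2=(-0.7839, 1.1710, -1.5597) x3=(-2.0478, 1.6953, 0.4211)
step 10: x0=(1.2397, 0.4821, -2.1189) x1=(1.2730, -1.6571, -0.8909) x2=(-0.8231, 1.1715, -1.5303) x3=(-2.0756, 1.6691, 0.3855)
step 11: x0=(1.2394, 0.4822, -2.1450) x1=(1.2442, -1.6696, -0.8967) x2=(-0.8626, 1.1721, -1.5006) x3=(-2.1033, 1.6427, 0.3496)
step 12: x0=(1.2395, 0.4819, -2.1710) x1=(1.2153, -1.6820, -0.9026) x2=(-0.9025, 1.1728, -1.4705) x3=(-2.1308, 1.6164, 0.3134)
step 13: x0=(1.2397, 0.4813, -2.1970) x1=(1.1864, -1.6943, -0.9085) x2=(-0.9429, 1.1735, -1.4401) x3=(-2.1580, 1.5900, 0.2768)
step 14: x0=(1.2401, 0.4803, -2.2228) x1=(1.1575, -1.7063, -0.9147) x2=(-0.9836, 1.1742, -1.4092) x3=(-2.1850, 1.5635, 0.2400)
step 15: x0=(1.2408, 0.4791, -2.2485) x1=(1.1286, -1.7181, -0.9209) x2=(-1.0247, 1.1750, -1.3779) x3=(-2.2118, 1.5370, 0.2027)
step 16: x0=(1.2416, 0.4776, -2.2741) x1=(1.0996, -1.7298, -0.9272) x2=(-1.0662, 1.1759, -1.3461) x3=(-2.2383, 1.5104, 0.1651)
step 17: x0=(1.2425, 0.4757, -2.2996) x1=(1.0707, -1.7413, -0.9336) x2=(-1.1081, 1.1768, -1.3140) x3=(-2.2644, 1.4838, 0.1271)
step 18: x0=(1.2437, 0.4736, -2.3251) x1=(1.0418, -1.7526, -0.9402) x2=(-1.1505, 1.1777, -1.2813) x3=(-2.2903, 1.4572, 0.0887)
step 19: x0=(1.2449, 0.4713, -2.3504) x1=(1.0128, -1.7638, -0.9468) x2=(-1.1933, 1.1787, -1.2482) x3=(-2.3158, 1.4305, 0.0499)
step 20: x0=(1.2462, 0.4686, -2.3756) x1=(0.9839, -1.7748, -0.9535) x2=(-1.2366, 1.1797, -1.2145) x3=(-2.3409, 1.4037, 0.0106)
step 21: x0=(1.2477, 0.4657, -2.4007) x1=(0.9549, -1.7856, -0.9604) x2=(-1.2804, 1.1807, -1.1803) x3=(-2.3656, 1.3769, -0.0292)
step 22: x0=(1.2492, 0.4626, -2.4258) x1=(0.9260, -1.7963, -0.9673) x2=(-1.3247, 1.1818, -1.1455) x3=(-2.3898, 1.3501, -0.0696)
step 23: x0=(1.2508, 0.4592, -2.4507) x1=(0.8971, -1.8068, -0.9743) x2=(-1.3697, 1.1830, -1.1102) x3=(-2.4134, 1.3232, -0.1105)
step 24: x0=(1.2525, 0.4555, -2.4756) x1=(0.8682, -1.8172, -0.9814) x2=(-1.4153, 1.1841, -1.0742) x3=(-2.4364, 1.2962, -0.1520)
step 25: x0=(1.2542, 0.4517, -2.5003) x1=(0.8393, -1.8274, -0.9886) x2=(-1.4616, 1.1853, -1.0375) x3=(-2.4588, 1.2692, -0.1941)
step 26: x0=(1.2560, 0.4476, -2.5250) x1=(0.8104, -1.8375, -0.9959) x2=(-1.5088, 1.1864, -1.0001) x3=(-2.4803, 1.2422, -0.2370)
step 27: x0=(1.2578, 0.4433, -2.5495) x1=(0.7815, -1.8475, -1.0033) x2=(-1.5569, 1.1876, -0.9620) x3=(-2.5010, 1.2152, -0.2805)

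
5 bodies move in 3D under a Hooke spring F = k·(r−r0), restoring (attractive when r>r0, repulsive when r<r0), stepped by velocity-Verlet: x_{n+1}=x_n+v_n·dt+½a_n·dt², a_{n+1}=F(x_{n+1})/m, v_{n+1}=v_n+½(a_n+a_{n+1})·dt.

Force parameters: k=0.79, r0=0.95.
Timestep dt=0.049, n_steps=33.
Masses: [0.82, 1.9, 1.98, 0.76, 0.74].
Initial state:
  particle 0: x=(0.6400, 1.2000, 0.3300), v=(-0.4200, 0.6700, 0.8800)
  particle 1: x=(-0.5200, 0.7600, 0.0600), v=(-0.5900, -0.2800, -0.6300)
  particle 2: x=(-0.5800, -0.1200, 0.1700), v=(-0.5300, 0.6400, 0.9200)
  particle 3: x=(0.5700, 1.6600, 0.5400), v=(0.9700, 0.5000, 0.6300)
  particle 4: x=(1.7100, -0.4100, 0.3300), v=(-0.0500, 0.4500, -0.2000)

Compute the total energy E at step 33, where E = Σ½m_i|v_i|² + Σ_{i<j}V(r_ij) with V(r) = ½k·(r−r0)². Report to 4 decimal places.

step 0: x0=(0.6400, 1.2000, 0.3300) x1=(-0.5200, 0.7600, 0.0600) x2=(-0.5800, -0.1200, 0.1700) x3=(0.5700, 1.6600, 0.5400) x4=(1.7100, -0.4100, 0.3300)
step 1: x0=(0.6191, 1.2306, 0.3727) x1=(-0.5479, 0.7462, 0.0293) x2=(-0.6047, -0.0880, 0.2153) x3=(0.6170, 1.6818, 0.5705) x4=(1.7025, -0.3842, 0.3200)
step 2: x0=(0.5974, 1.2565, 0.4146) x1=(-0.5735, 0.7322, -0.0009) x2=(-0.6270, -0.0547, 0.2609) x3=(0.6627, 1.6981, 0.6000) x4=(1.6847, -0.3508, 0.3099)
step 3: x0=(0.5747, 1.2778, 0.4555) x1=(-0.5969, 0.7183, -0.0305) x2=(-0.6466, -0.0201, 0.3068) x3=(0.7070, 1.7090, 0.6284) x4=(1.6569, -0.3100, 0.2997)
step 4: x0=(0.5509, 1.2944, 0.4953) x1=(-0.6179, 0.7045, -0.0596) x2=(-0.6637, 0.0158, 0.3530) x3=(0.7494, 1.7144, 0.6555) x4=(1.6192, -0.2621, 0.2898)
step 5: x0=(0.5256, 1.3065, 0.5339) x1=(-0.6365, 0.6909, -0.0880) x2=(-0.6782, 0.0529, 0.3995) x3=(0.7899, 1.7143, 0.6812) x4=(1.5719, -0.2074, 0.2801)
step 6: x0=(0.4988, 1.3142, 0.5713) x1=(-0.6526, 0.6776, -0.1156) x2=(-0.6901, 0.0911, 0.4462) x3=(0.8282, 1.7088, 0.7052) x4=(1.5155, -0.1464, 0.2710)
step 7: x0=(0.4703, 1.3179, 0.6075) x1=(-0.6662, 0.6647, -0.1424) x2=(-0.6994, 0.1306, 0.4931) x3=(0.8638, 1.6979, 0.7275) x4=(1.4503, -0.0794, 0.2625)
step 8: x0=(0.4400, 1.3177, 0.6423) x1=(-0.6774, 0.6522, -0.1684) x2=(-0.7063, 0.1712, 0.5402) x3=(0.8967, 1.6818, 0.7480) x4=(1.3769, -0.0070, 0.2547)
step 9: x0=(0.4080, 1.3140, 0.6757) x1=(-0.6861, 0.6402, -0.1934) x2=(-0.7107, 0.2130, 0.5873) x3=(0.9263, 1.6607, 0.7665) x4=(1.2960, 0.0700, 0.2477)
step 10: x0=(0.3742, 1.3071, 0.7079) x1=(-0.6924, 0.6287, -0.2173) x2=(-0.7128, 0.2559, 0.6344) x3=(0.9525, 1.6348, 0.7829) x4=(1.2082, 0.1512, 0.2416)
step 11: x0=(0.3386, 1.2974, 0.7386) x1=(-0.6963, 0.6179, -0.2401) x2=(-0.7127, 0.2998, 0.6815) x3=(0.9749, 1.6044, 0.7972) x4=(1.1142, 0.2358, 0.2364)
step 12: x0=(0.3013, 1.2853, 0.7680) x1=(-0.6980, 0.6077, -0.2616) x2=(-0.7105, 0.3447, 0.7284) x3=(0.9933, 1.5699, 0.8095) x4=(1.0148, 0.3231, 0.2321)
step 13: x0=(0.2624, 1.2710, 0.7960) x1=(-0.6975, 0.5981, -0.2818) x2=(-0.7062, 0.3906, 0.7750) x3=(1.0074, 1.5315, 0.8197) x4=(0.9108, 0.4125, 0.2287)
step 14: x0=(0.2220, 1.2550, 0.8227) x1=(-0.6950, 0.5892, -0.3006) x2=(-0.7002, 0.4373, 0.8214) x3=(1.0171, 1.4896, 0.8279) x4=(0.8027, 0.5032, 0.2260)
step 15: x0=(0.1801, 1.2376, 0.8481) x1=(-0.6905, 0.5811, -0.3179) x2=(-0.6925, 0.4847, 0.8673) x3=(1.0222, 1.4447, 0.8342) x4=(0.6914, 0.5948, 0.2239)
step 16: x0=(0.1370, 1.2191, 0.8724) x1=(-0.6841, 0.5737, -0.3336) x2=(-0.6832, 0.5329, 0.9128) x3=(1.0227, 1.3971, 0.8386) x4=(0.5775, 0.6866, 0.2222)
step 17: x0=(0.0928, 1.1998, 0.8955) x1=(-0.6761, 0.5671, -0.3477) x2=(-0.6727, 0.5816, 0.9577) x3=(1.0187, 1.3471, 0.8414) x4=(0.4616, 0.7784, 0.2209)
step 18: x0=(0.0477, 1.1800, 0.9176) x1=(-0.6664, 0.5612, -0.3601) x2=(-0.6610, 0.6307, 1.0020) x3=(1.0102, 1.2949, 0.8425) x4=(0.3442, 0.8699, 0.2197)
step 19: x0=(0.0020, 1.1598, 0.9387) x1=(-0.6554, 0.5561, -0.3708) x2=(-0.6483, 0.6801, 1.0456) x3=(0.9971, 1.2409, 0.8420) x4=(0.2258, 0.9610, 0.2185)
step 20: x0=(-0.0441, 1.1392, 0.9590) x1=(-0.6429, 0.5517, -0.3797) x2=(-0.6349, 0.7297, 1.0885) x3=(0.9796, 1.1852, 0.8399) x4=(0.1068, 1.0517, 0.2173)
step 21: x0=(-0.0902, 1.1185, 0.9783) x1=(-0.6293, 0.5480, -0.3869) x2=(-0.6207, 0.7794, 1.1307) x3=(0.9576, 1.1281, 0.8362) x4=(-0.0125, 1.1420, 0.2160)
step 22: x0=(-0.1361, 1.0977, 0.9966) x1=(-0.6145, 0.5450, -0.3921) x2=(-0.6061, 0.8291, 1.1722) x3=(0.9311, 1.0698, 0.8310) x4=(-0.1317, 1.2321, 0.2149)
step 23: x0=(-0.1813, 1.0766, 1.0137) x1=(-0.5987, 0.5427, -0.3955) x2=(-0.5911, 0.8786, 1.2128) x3=(0.9000, 1.0107, 0.8242) x4=(-0.2506, 1.3218, 0.2140)
step 24: x0=(-0.2257, 1.0555, 1.0292) x1=(-0.5819, 0.5410, -0.3970) x2=(-0.5759, 0.9280, 1.2527) x3=(0.8644, 0.9511, 0.8158) x4=(-0.3689, 1.4110, 0.2136)
step 25: x0=(-0.2691, 1.0341, 1.0429) x1=(-0.5642, 0.5400, -0.3965) x2=(-0.5605, 0.9771, 1.2918) x3=(0.8241, 0.8914, 0.8058) x4=(-0.4863, 1.4993, 0.2139)
step 26: x0=(-0.3113, 1.0124, 1.0544) x1=(-0.5457, 0.5398, -0.3940) x2=(-0.5450, 1.0261, 1.3301) x3=(0.7792, 0.8320, 0.7942) x4=(-0.6025, 1.5863, 0.2152)
step 27: x0=(-0.3526, 0.9903, 1.0632) x1=(-0.5264, 0.5403, -0.3895) x2=(-0.5295, 1.0749, 1.3676) x3=(0.7297, 0.7733, 0.7812) x4=(-0.7169, 1.6713, 0.2176)
step 28: x0=(-0.3930, 0.9677, 1.0691) x1=(-0.5066, 0.5417, -0.3828) x2=(-0.5139, 1.1236, 1.4043) x3=(0.6755, 0.7157, 0.7669) x4=(-0.8292, 1.7538, 0.2216)
step 29: x0=(-0.4330, 0.9446, 1.0721) x1=(-0.4864, 0.5439, -0.3741) x2=(-0.4982, 1.1724, 1.4401) x3=(0.6168, 0.6597, 0.7512) x4=(-0.9388, 1.8331, 0.2271)
step 30: x0=(-0.4728, 0.9210, 1.0722) x1=(-0.4658, 0.5471, -0.3632) x2=(-0.4824, 1.2212, 1.4748) x3=(0.5536, 0.6056, 0.7345) x4=(-1.0451, 1.9082, 0.2345)
step 31: x0=(-0.5126, 0.8970, 1.0695) x1=(-0.4452, 0.5514, -0.3502) x2=(-0.4664, 1.2699, 1.5083) x3=(0.4861, 0.5540, 0.7167) x4=(-1.1475, 1.9787, 0.2439)
step 32: x0=(-0.5527, 0.8731, 1.0642) x1=(-0.4245, 0.5568, -0.3352) x2=(-0.4503, 1.3186, 1.5403) x3=(0.4142, 0.5050, 0.6983) x4=(-1.2454, 2.0437, 0.2554)
step 33: x0=(-0.5931, 0.8494, 1.0565) x1=(-0.4041, 0.5635, -0.3181) x2=(-0.4343, 1.3671, 1.5708) x3=(0.3383, 0.4592, 0.6793) x4=(-1.3382, 2.1025, 0.2691)
step 0 velocities: v0=(-0.4200, 0.6700, 0.8800) v1=(-0.5900, -0.2800, -0.6300) v2=(-0.5300, 0.6400, 0.9200) v3=(0.9700, 0.5000, 0.6300) v4=(-0.0500, 0.4500, -0.2000)
step 0: KE=3.5717, PE=3.9982, E=7.5698
step 33 velocities: v0=(-0.8287, -0.4777, -0.1812) v1=(0.4131, 0.1478, 0.3692) v2=(0.3270, 0.9869, 0.6045) v3=(-1.5898, -0.8994, -0.3910) v4=(-1.8367, 1.1325, 0.3031)
step 33: KE=5.2155, PE=2.3503, E=7.5658

7.5658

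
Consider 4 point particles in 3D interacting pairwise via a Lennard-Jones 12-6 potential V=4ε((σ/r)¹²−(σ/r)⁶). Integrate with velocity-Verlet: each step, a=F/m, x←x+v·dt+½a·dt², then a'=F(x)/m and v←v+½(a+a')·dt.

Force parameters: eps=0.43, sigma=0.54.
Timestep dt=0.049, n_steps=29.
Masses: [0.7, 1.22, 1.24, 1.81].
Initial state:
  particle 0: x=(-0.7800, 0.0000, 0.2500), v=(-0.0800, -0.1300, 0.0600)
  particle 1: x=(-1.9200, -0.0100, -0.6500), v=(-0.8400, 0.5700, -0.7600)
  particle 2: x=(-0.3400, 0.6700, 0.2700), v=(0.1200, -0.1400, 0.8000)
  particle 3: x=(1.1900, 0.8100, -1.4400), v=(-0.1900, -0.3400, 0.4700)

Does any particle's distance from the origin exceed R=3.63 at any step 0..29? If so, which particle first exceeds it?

yes, particle 1

step 0: x0=(-0.7800, 0.0000, 0.2500) x1=(-1.9200, -0.0100, -0.6500) x2=(-0.3400, 0.6700, 0.2700) x3=(1.1900, 0.8100, -1.4400)
step 1: x0=(-0.7830, -0.0050, 0.2530) x1=(-1.9611, 0.0179, -0.6872) x2=(-0.3346, 0.6623, 0.3092) x3=(1.1807, 0.7933, -1.4170)
step 2: x0=(-0.7843, -0.0072, 0.2561) x1=(-2.0023, 0.0459, -0.7244) x2=(-0.3303, 0.6532, 0.3482) x3=(1.1714, 0.7767, -1.3939)
step 3: x0=(-0.7837, -0.0069, 0.2596) x1=(-2.0434, 0.0738, -0.7616) x2=(-0.3270, 0.6425, 0.3871) x3=(1.1621, 0.7600, -1.3709)
step 4: x0=(-0.7813, -0.0038, 0.2636) x1=(-2.0844, 0.1017, -0.7988) x2=(-0.3248, 0.6303, 0.4256) x3=(1.1528, 0.7434, -1.3479)
step 5: x0=(-0.7770, 0.0020, 0.2683) x1=(-2.1255, 0.1297, -0.8360) x2=(-0.3236, 0.6166, 0.4637) x3=(1.1434, 0.7267, -1.3248)
step 6: x0=(-0.7706, 0.0106, 0.2739) x1=(-2.1666, 0.1576, -0.8731) x2=(-0.3237, 0.6013, 0.5013) x3=(1.1341, 0.7100, -1.3018)
step 7: x0=(-0.7618, 0.0223, 0.2807) x1=(-2.2076, 0.1855, -0.9103) x2=(-0.3251, 0.5842, 0.5383) x3=(1.1248, 0.6934, -1.2788)
step 8: x0=(-0.7504, 0.0374, 0.2890) x1=(-2.2487, 0.2134, -0.9475) x2=(-0.3279, 0.5652, 0.5744) x3=(1.1155, 0.6767, -1.2557)
step 9: x0=(-0.7360, 0.0563, 0.2993) x1=(-2.2897, 0.2414, -0.9846) x2=(-0.3325, 0.5441, 0.6093) x3=(1.1062, 0.6601, -1.2327)
step 10: x0=(-0.7182, 0.0793, 0.3123) x1=(-2.3308, 0.2693, -1.0218) x2=(-0.3390, 0.5207, 0.6427) x3=(1.0969, 0.6434, -1.2097)
step 11: x0=(-0.6966, 0.1067, 0.3285) x1=(-2.3718, 0.2972, -1.0589) x2=(-0.3476, 0.4948, 0.6743) x3=(1.0875, 0.6267, -1.1866)
step 12: x0=(-0.6728, 0.1366, 0.3470) x1=(-2.4128, 0.3252, -1.0960) x2=(-0.3575, 0.4674, 0.7046) x3=(1.0782, 0.6101, -1.1636)
step 13: x0=(-0.6554, 0.1598, 0.3582) x1=(-2.4539, 0.3531, -1.1332) x2=(-0.3637, 0.4439, 0.7391) x3=(1.0689, 0.5934, -1.1405)
step 14: x0=(-0.6558, 0.1656, 0.3461) x1=(-2.4949, 0.3810, -1.1703) x2=(-0.3599, 0.4302, 0.7866) x3=(1.0596, 0.5767, -1.1175)
step 15: x0=(-0.6586, 0.1693, 0.3304) x1=(-2.5360, 0.4090, -1.2075) x2=(-0.3548, 0.4176, 0.8362) x3=(1.0502, 0.5601, -1.0944)
step 16: x0=(-0.6588, 0.1751, 0.3191) x1=(-2.5770, 0.4369, -1.2446) x2=(-0.3511, 0.4039, 0.8833) x3=(1.0409, 0.5434, -1.0714)
step 17: x0=(-0.6561, 0.1831, 0.3132) x1=(-2.6180, 0.4648, -1.2818) x2=(-0.3491, 0.3889, 0.9274) x3=(1.0316, 0.5268, -1.0483)
step 18: x0=(-0.6508, 0.1927, 0.3122) x1=(-2.6590, 0.4927, -1.3189) x2=(-0.3485, 0.3730, 0.9687) x3=(1.0223, 0.5101, -1.0253)
step 19: x0=(-0.6436, 0.2035, 0.3155) x1=(-2.7001, 0.5207, -1.3560) x2=(-0.3490, 0.3565, 1.0076) x3=(1.0129, 0.4934, -1.0022)
step 20: x0=(-0.6348, 0.2152, 0.3226) x1=(-2.7411, 0.5486, -1.3932) x2=(-0.3504, 0.3394, 1.0443) x3=(1.0036, 0.4768, -0.9792)
step 21: x0=(-0.6246, 0.2275, 0.3331) x1=(-2.7821, 0.5765, -1.4303) x2=(-0.3525, 0.3221, 1.0791) x3=(0.9943, 0.4601, -0.9561)
step 22: x0=(-0.6133, 0.2402, 0.3469) x1=(-2.8232, 0.6045, -1.4674) x2=(-0.3554, 0.3045, 1.1120) x3=(0.9849, 0.4434, -0.9331)
step 23: x0=(-0.6009, 0.2531, 0.3636) x1=(-2.8642, 0.6324, -1.5046) x2=(-0.3588, 0.2867, 1.1433) x3=(0.9756, 0.4268, -0.9100)
step 24: x0=(-0.5877, 0.2661, 0.3831) x1=(-2.9052, 0.6603, -1.5417) x2=(-0.3627, 0.2689, 1.1730) x3=(0.9662, 0.4101, -0.8870)
step 25: x0=(-0.5736, 0.2792, 0.4055) x1=(-2.9462, 0.6882, -1.5788) x2=(-0.3670, 0.2511, 1.2011) x3=(0.9569, 0.3934, -0.8639)
step 26: x0=(-0.5588, 0.2921, 0.4307) x1=(-2.9873, 0.7162, -1.6160) x2=(-0.3718, 0.2333, 1.2276) x3=(0.9475, 0.3768, -0.8408)
step 27: x0=(-0.5434, 0.3049, 0.4587) x1=(-3.0283, 0.7441, -1.6531) x2=(-0.3769, 0.2157, 1.2525) x3=(0.9382, 0.3601, -0.8178)
step 28: x0=(-0.5273, 0.3173, 0.4897) x1=(-3.0693, 0.7720, -1.6903) x2=(-0.3824, 0.1982, 1.2757) x3=(0.9288, 0.3434, -0.7947)
step 29: x0=(-0.5106, 0.3292, 0.5237) x1=(-3.1104, 0.8000, -1.7274) x2=(-0.3882, 0.1810, 1.2971) x3=(0.9195, 0.3268, -0.7716)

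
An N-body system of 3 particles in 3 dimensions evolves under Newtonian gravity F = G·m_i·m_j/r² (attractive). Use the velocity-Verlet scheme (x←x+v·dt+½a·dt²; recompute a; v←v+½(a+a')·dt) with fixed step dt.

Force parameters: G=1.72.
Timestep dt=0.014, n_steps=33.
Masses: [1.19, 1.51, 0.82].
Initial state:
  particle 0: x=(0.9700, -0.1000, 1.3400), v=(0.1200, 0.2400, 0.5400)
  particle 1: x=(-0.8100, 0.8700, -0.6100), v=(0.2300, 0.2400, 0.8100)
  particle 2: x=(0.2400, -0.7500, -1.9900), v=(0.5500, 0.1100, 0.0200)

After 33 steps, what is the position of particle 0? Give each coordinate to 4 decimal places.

(1.0000, 0.0213, 1.5527)

step 0: x0=(0.9700, -0.1000, 1.3400) x1=(-0.8100, 0.8700, -0.6100) x2=(0.2400, -0.7500, -1.9900)
step 1: x0=(0.9717, -0.0966, 1.3475) x1=(-0.8068, 0.8733, -0.5987) x2=(0.2477, -0.7484, -1.9897)
step 2: x0=(0.9733, -0.0932, 1.3550) x1=(-0.8035, 0.8766, -0.5873) x2=(0.2553, -0.7468, -1.9893)
step 3: x0=(0.9748, -0.0898, 1.3624) x1=(-0.8001, 0.8799, -0.5759) x2=(0.2630, -0.7451, -1.9888)
step 4: x0=(0.9764, -0.0864, 1.3697) x1=(-0.7967, 0.8830, -0.5646) x2=(0.2705, -0.7433, -1.9882)
step 5: x0=(0.9778, -0.0830, 1.3770) x1=(-0.7932, 0.8862, -0.5532) x2=(0.2781, -0.7415, -1.9875)
step 6: x0=(0.9793, -0.0795, 1.3842) x1=(-0.7897, 0.8893, -0.5418) x2=(0.2856, -0.7396, -1.9868)
step 7: x0=(0.9806, -0.0760, 1.3913) x1=(-0.7861, 0.8923, -0.5304) x2=(0.2931, -0.7376, -1.9860)
step 8: x0=(0.9820, -0.0725, 1.3983) x1=(-0.7825, 0.8953, -0.5191) x2=(0.3006, -0.7356, -1.9851)
step 9: x0=(0.9833, -0.0690, 1.4053) x1=(-0.7788, 0.8982, -0.5076) x2=(0.3080, -0.7335, -1.9841)
step 10: x0=(0.9845, -0.0655, 1.4123) x1=(-0.7751, 0.9011, -0.4962) x2=(0.3154, -0.7313, -1.9830)
step 11: x0=(0.9857, -0.0619, 1.4191) x1=(-0.7713, 0.9039, -0.4848) x2=(0.3227, -0.7291, -1.9819)
step 12: x0=(0.9869, -0.0584, 1.4259) x1=(-0.7675, 0.9067, -0.4734) x2=(0.3301, -0.7268, -1.9806)
step 13: x0=(0.9880, -0.0548, 1.4326) x1=(-0.7636, 0.9095, -0.4620) x2=(0.3374, -0.7245, -1.9793)
step 14: x0=(0.9890, -0.0512, 1.4393) x1=(-0.7597, 0.9122, -0.4505) x2=(0.3447, -0.7221, -1.9779)
step 15: x0=(0.9900, -0.0475, 1.4459) x1=(-0.7557, 0.9148, -0.4391) x2=(0.3519, -0.7196, -1.9764)
step 16: x0=(0.9910, -0.0439, 1.4524) x1=(-0.7516, 0.9174, -0.4276) x2=(0.3591, -0.7171, -1.9749)
step 17: x0=(0.9919, -0.0402, 1.4589) x1=(-0.7475, 0.9200, -0.4161) x2=(0.3663, -0.7145, -1.9733)
step 18: x0=(0.9928, -0.0365, 1.4652) x1=(-0.7434, 0.9225, -0.4046) x2=(0.3734, -0.7119, -1.9715)
step 19: x0=(0.9936, -0.0328, 1.4716) x1=(-0.7392, 0.9249, -0.3931) x2=(0.3806, -0.7092, -1.9697)
step 20: x0=(0.9944, -0.0291, 1.4778) x1=(-0.7349, 0.9273, -0.3816) x2=(0.3877, -0.7064, -1.9679)
step 21: x0=(0.9951, -0.0253, 1.4840) x1=(-0.7306, 0.9297, -0.3701) x2=(0.3947, -0.7036, -1.9659)
step 22: x0=(0.9958, -0.0216, 1.4901) x1=(-0.7262, 0.9320, -0.3586) x2=(0.4018, -0.7008, -1.9639)
step 23: x0=(0.9964, -0.0178, 1.4961) x1=(-0.7218, 0.9343, -0.3470) x2=(0.4088, -0.6978, -1.9617)
step 24: x0=(0.9970, -0.0140, 1.5021) x1=(-0.7173, 0.9365, -0.3355) x2=(0.4157, -0.6949, -1.9595)
step 25: x0=(0.9975, -0.0101, 1.5080) x1=(-0.7128, 0.9387, -0.3239) x2=(0.4227, -0.6918, -1.9573)
step 26: x0=(0.9980, -0.0063, 1.5139) x1=(-0.7082, 0.9408, -0.3124) x2=(0.4296, -0.6888, -1.9549)
step 27: x0=(0.9985, -0.0024, 1.5196) x1=(-0.7035, 0.9429, -0.3008) x2=(0.4365, -0.6856, -1.9525)
step 28: x0=(0.9988, 0.0015, 1.5253) x1=(-0.6988, 0.9450, -0.2892) x2=(0.4433, -0.6824, -1.9500)
step 29: x0=(0.9992, 0.0054, 1.5309) x1=(-0.6941, 0.9469, -0.2776) x2=(0.4502, -0.6792, -1.9474)
step 30: x0=(0.9995, 0.0094, 1.5365) x1=(-0.6893, 0.9489, -0.2660) x2=(0.4570, -0.6759, -1.9447)
step 31: x0=(0.9997, 0.0133, 1.5420) x1=(-0.6844, 0.9508, -0.2543) x2=(0.4638, -0.6725, -1.9419)
step 32: x0=(0.9999, 0.0173, 1.5474) x1=(-0.6795, 0.9527, -0.2427) x2=(0.4705, -0.6691, -1.9391)
step 33: x0=(1.0000, 0.0213, 1.5527) x1=(-0.6746, 0.9545, -0.2310) x2=(0.4772, -0.6657, -1.9362)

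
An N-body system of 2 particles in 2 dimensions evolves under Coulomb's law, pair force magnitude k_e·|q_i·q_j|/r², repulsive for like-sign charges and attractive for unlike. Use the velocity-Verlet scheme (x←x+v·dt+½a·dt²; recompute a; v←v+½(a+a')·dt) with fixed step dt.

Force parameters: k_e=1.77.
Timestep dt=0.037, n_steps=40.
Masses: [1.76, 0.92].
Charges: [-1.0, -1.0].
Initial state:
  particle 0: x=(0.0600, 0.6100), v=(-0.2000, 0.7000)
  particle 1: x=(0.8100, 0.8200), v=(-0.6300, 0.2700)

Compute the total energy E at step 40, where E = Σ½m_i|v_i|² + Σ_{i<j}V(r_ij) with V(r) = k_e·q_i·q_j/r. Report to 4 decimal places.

2.9544

step 0: x0=(0.0600, 0.6100) x1=(0.8100, 0.8200)
step 1: x0=(0.0515, 0.6356) x1=(0.7888, 0.8306)
step 2: x0=(0.0407, 0.6606) x1=(0.7719, 0.8423)
step 3: x0=(0.0276, 0.6850) x1=(0.7596, 0.8552)
step 4: x0=(0.0121, 0.7088) x1=(0.7518, 0.8691)
step 5: x0=(-0.0058, 0.7322) x1=(0.7485, 0.8840)
step 6: x0=(-0.0259, 0.7551) x1=(0.7496, 0.8997)
step 7: x0=(-0.0482, 0.7775) x1=(0.7548, 0.9162)
step 8: x0=(-0.0726, 0.7997) x1=(0.7639, 0.9335)
step 9: x0=(-0.0988, 0.8215) x1=(0.7767, 0.9512)
step 10: x0=(-0.1268, 0.8431) x1=(0.7927, 0.9695)
step 11: x0=(-0.1564, 0.8644) x1=(0.8118, 0.9882)
step 12: x0=(-0.1874, 0.8856) x1=(0.8337, 1.0073)
step 13: x0=(-0.2197, 0.9066) x1=(0.8580, 1.0266)
step 14: x0=(-0.2532, 0.9275) x1=(0.8846, 1.0462)
step 15: x0=(-0.2877, 0.9482) x1=(0.9131, 1.0660)
step 16: x0=(-0.3231, 0.9689) x1=(0.9435, 1.0860)
step 17: x0=(-0.3594, 0.9895) x1=(0.9754, 1.1061)
step 18: x0=(-0.3965, 1.0100) x1=(1.0089, 1.1264)
step 19: x0=(-0.4342, 1.0305) x1=(1.0436, 1.1467)
step 20: x0=(-0.4726, 1.0509) x1=(1.0796, 1.1672)
step 21: x0=(-0.5115, 1.0713) x1=(1.1166, 1.1877)
step 22: x0=(-0.5510, 1.0917) x1=(1.1546, 1.2084)
step 23: x0=(-0.5909, 1.1120) x1=(1.1935, 1.2290)
step 24: x0=(-0.6313, 1.1323) x1=(1.2333, 1.2498)
step 25: x0=(-0.6720, 1.1525) x1=(1.2738, 1.2705)
step 26: x0=(-0.7132, 1.1728) x1=(1.3149, 1.2913)
step 27: x0=(-0.7546, 1.1930) x1=(1.3568, 1.3122)
step 28: x0=(-0.7964, 1.2132) x1=(1.3992, 1.3331)
step 29: x0=(-0.8384, 1.2334) x1=(1.4421, 1.3540)
step 30: x0=(-0.8807, 1.2536) x1=(1.4856, 1.3749)
step 31: x0=(-0.9232, 1.2737) x1=(1.5295, 1.3959)
step 32: x0=(-0.9660, 1.2939) x1=(1.5739, 1.4169)
step 33: x0=(-1.0090, 1.3140) x1=(1.6186, 1.4379)
step 34: x0=(-1.0522, 1.3342) x1=(1.6638, 1.4589)
step 35: x0=(-1.0956, 1.3543) x1=(1.7093, 1.4800)
step 36: x0=(-1.1391, 1.3744) x1=(1.7551, 1.5010)
step 37: x0=(-1.1828, 1.3945) x1=(1.8013, 1.5221)
step 38: x0=(-1.2267, 1.4146) x1=(1.8477, 1.5432)
step 39: x0=(-1.2707, 1.4347) x1=(1.8945, 1.5643)
step 40: x0=(-1.3148, 1.4548) x1=(1.9414, 1.5854)
step 0 velocities: v0=(-0.2000, 0.7000) v1=(-0.6300, 0.2700)
step 0: KE=0.6825, PE=2.2726, E=2.9551
step 40 velocities: v0=(-1.1949, 0.5429) v1=(1.2733, 0.5706)
step 40: KE=2.4113, PE=0.5431, E=2.9544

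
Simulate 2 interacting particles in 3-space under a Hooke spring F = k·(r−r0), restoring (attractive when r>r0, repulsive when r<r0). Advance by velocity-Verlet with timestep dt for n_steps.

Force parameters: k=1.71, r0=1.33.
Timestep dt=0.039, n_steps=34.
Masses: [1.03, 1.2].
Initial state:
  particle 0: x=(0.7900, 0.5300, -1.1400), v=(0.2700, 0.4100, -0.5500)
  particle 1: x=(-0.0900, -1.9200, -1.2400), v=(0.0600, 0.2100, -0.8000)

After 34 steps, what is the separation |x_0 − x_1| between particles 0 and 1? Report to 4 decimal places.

0.6229

step 0: x0=(0.7900, 0.5300, -1.1400) x1=(-0.0900, -1.9200, -1.2400)
step 1: x0=(0.8000, 0.5445, -1.1615) x1=(-0.0872, -1.9105, -1.2711)
step 2: x0=(0.8089, 0.5559, -1.1832) x1=(-0.0834, -1.8984, -1.3022)
step 3: x0=(0.8167, 0.5643, -1.2050) x1=(-0.0787, -1.8837, -1.3331)
step 4: x0=(0.8233, 0.5697, -1.2269) x1=(-0.0731, -1.8664, -1.3638)
step 5: x0=(0.8289, 0.5720, -1.2490) x1=(-0.0665, -1.8465, -1.3945)
step 6: x0=(0.8334, 0.5714, -1.2713) x1=(-0.0589, -1.8240, -1.4249)
step 7: x0=(0.8367, 0.5679, -1.2938) x1=(-0.0505, -1.7991, -1.4552)
step 8: x0=(0.8391, 0.5615, -1.3165) x1=(-0.0411, -1.7717, -1.4854)
step 9: x0=(0.8403, 0.5524, -1.3394) x1=(-0.0308, -1.7420, -1.5154)
step 10: x0=(0.8406, 0.5406, -1.3625) x1=(-0.0197, -1.7100, -1.5452)
step 11: x0=(0.8399, 0.5263, -1.3858) x1=(-0.0077, -1.6758, -1.5748)
step 12: x0=(0.8383, 0.5095, -1.4093) x1=(0.0051, -1.6395, -1.6042)
step 13: x0=(0.8357, 0.4905, -1.4330) x1=(0.0187, -1.6012, -1.6335)
step 14: x0=(0.8323, 0.4692, -1.4569) x1=(0.0329, -1.5610, -1.6626)
step 15: x0=(0.8282, 0.4460, -1.4810) x1=(0.0479, -1.5192, -1.6915)
step 16: x0=(0.8233, 0.4209, -1.5053) x1=(0.0635, -1.4757, -1.7202)
step 17: x0=(0.8177, 0.3941, -1.5298) x1=(0.0797, -1.4308, -1.7488)
step 18: x0=(0.8115, 0.3658, -1.5545) x1=(0.0964, -1.3846, -1.7772)
step 19: x0=(0.8047, 0.3361, -1.5794) x1=(0.1136, -1.3372, -1.8055)
step 20: x0=(0.7975, 0.3053, -1.6044) x1=(0.1311, -1.2889, -1.8336)
step 21: x0=(0.7899, 0.2736, -1.6296) x1=(0.1491, -1.2397, -1.8616)
step 22: x0=(0.7819, 0.2411, -1.6548) x1=(0.1672, -1.1899, -1.8895)
step 23: x0=(0.7738, 0.2080, -1.6802) x1=(0.1856, -1.1396, -1.9174)
step 24: x0=(0.7654, 0.1746, -1.7056) x1=(0.2042, -1.0890, -1.9452)
step 25: x0=(0.7570, 0.1410, -1.7311) x1=(0.2228, -1.0382, -1.9729)
step 26: x0=(0.7486, 0.1074, -1.7566) x1=(0.2414, -0.9875, -2.0007)
step 27: x0=(0.7403, 0.0741, -1.7820) x1=(0.2599, -0.9370, -2.0285)
step 28: x0=(0.7322, 0.0411, -1.8073) x1=(0.2782, -0.8868, -2.0564)
step 29: x0=(0.7244, 0.0088, -1.8324) x1=(0.2963, -0.8371, -2.0844)
step 30: x0=(0.7169, -0.0228, -1.8573) x1=(0.3140, -0.7881, -2.1126)
step 31: x0=(0.7100, -0.0534, -1.8819) x1=(0.3314, -0.7399, -2.1411)
step 32: x0=(0.7036, -0.0831, -1.9062) x1=(0.3482, -0.6925, -2.1699)
step 33: x0=(0.6980, -0.1115, -1.9299) x1=(0.3645, -0.6462, -2.1992)
step 34: x0=(0.6931, -0.1386, -1.9529) x1=(0.3801, -0.6010, -2.2290)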